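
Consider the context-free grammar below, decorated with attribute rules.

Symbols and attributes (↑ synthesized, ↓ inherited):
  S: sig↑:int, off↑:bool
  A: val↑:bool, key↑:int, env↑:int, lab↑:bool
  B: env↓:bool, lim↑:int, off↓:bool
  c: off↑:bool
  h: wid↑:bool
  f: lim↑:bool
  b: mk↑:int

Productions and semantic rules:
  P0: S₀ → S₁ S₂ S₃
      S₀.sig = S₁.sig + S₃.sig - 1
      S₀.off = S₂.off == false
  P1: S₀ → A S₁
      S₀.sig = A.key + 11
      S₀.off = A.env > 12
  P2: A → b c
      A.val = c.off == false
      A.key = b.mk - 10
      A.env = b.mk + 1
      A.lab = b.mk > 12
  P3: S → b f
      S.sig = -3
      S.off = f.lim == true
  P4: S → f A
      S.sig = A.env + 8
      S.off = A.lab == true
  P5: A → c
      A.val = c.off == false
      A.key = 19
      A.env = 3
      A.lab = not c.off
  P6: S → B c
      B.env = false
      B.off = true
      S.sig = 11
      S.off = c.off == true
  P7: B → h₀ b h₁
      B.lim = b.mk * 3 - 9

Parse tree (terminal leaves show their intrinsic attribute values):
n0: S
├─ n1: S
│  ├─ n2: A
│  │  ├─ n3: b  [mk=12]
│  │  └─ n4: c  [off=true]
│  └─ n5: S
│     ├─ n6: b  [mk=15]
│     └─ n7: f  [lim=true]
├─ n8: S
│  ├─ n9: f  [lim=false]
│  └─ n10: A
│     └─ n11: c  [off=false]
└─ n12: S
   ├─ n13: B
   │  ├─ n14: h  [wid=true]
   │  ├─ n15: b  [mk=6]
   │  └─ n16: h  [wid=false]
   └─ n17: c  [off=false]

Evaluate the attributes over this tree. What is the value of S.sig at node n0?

23

1. n3.mk = 12  [terminal]
2. n4.off = true  [terminal]
3. n2.val = false  [c.off == false]
4. n2.key = 2  [b.mk - 10]
5. n2.env = 13  [b.mk + 1]
6. n2.lab = false  [b.mk > 12]
7. n6.mk = 15  [terminal]
8. n7.lim = true  [terminal]
9. n5.sig = -3  [-3]
10. n5.off = true  [f.lim == true]
11. n1.sig = 13  [A.key + 11]
12. n1.off = true  [A.env > 12]
13. n9.lim = false  [terminal]
14. n11.off = false  [terminal]
15. n10.val = true  [c.off == false]
16. n10.key = 19  [19]
17. n10.env = 3  [3]
18. n10.lab = true  [not c.off]
19. n8.sig = 11  [A.env + 8]
20. n8.off = true  [A.lab == true]
21. n13.env = false  [false]
22. n13.off = true  [true]
23. n14.wid = true  [terminal]
24. n15.mk = 6  [terminal]
25. n16.wid = false  [terminal]
26. n13.lim = 9  [b.mk * 3 - 9]
27. n17.off = false  [terminal]
28. n12.sig = 11  [11]
29. n12.off = false  [c.off == true]
30. n0.sig = 23  [S₁.sig + S₃.sig - 1]
31. n0.off = false  [S₂.off == false]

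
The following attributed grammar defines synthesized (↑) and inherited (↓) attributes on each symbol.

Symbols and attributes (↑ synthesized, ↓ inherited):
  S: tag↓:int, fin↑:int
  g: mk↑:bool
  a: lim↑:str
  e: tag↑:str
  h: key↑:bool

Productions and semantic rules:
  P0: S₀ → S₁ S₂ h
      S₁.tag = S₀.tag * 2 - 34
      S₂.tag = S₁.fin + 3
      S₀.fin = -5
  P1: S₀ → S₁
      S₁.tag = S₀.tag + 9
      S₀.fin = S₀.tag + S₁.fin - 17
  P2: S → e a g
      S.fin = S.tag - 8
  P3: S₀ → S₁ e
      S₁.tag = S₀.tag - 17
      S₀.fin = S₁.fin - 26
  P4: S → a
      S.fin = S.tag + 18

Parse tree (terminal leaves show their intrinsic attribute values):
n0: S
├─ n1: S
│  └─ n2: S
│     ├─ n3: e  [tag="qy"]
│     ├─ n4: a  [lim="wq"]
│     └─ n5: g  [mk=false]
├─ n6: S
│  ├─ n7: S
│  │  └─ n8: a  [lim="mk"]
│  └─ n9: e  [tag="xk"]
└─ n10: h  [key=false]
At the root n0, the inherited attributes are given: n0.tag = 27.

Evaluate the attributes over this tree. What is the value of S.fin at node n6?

1. n0.tag = 27  [given at root]
2. n1.tag = 20  [S₀.tag * 2 - 34]
3. n2.tag = 29  [S₀.tag + 9]
4. n3.tag = "qy"  [terminal]
5. n4.lim = "wq"  [terminal]
6. n5.mk = false  [terminal]
7. n2.fin = 21  [S.tag - 8]
8. n1.fin = 24  [S₀.tag + S₁.fin - 17]
9. n6.tag = 27  [S₁.fin + 3]
10. n7.tag = 10  [S₀.tag - 17]
11. n8.lim = "mk"  [terminal]
12. n7.fin = 28  [S.tag + 18]
13. n9.tag = "xk"  [terminal]
14. n6.fin = 2  [S₁.fin - 26]
15. n10.key = false  [terminal]
16. n0.fin = -5  [-5]

2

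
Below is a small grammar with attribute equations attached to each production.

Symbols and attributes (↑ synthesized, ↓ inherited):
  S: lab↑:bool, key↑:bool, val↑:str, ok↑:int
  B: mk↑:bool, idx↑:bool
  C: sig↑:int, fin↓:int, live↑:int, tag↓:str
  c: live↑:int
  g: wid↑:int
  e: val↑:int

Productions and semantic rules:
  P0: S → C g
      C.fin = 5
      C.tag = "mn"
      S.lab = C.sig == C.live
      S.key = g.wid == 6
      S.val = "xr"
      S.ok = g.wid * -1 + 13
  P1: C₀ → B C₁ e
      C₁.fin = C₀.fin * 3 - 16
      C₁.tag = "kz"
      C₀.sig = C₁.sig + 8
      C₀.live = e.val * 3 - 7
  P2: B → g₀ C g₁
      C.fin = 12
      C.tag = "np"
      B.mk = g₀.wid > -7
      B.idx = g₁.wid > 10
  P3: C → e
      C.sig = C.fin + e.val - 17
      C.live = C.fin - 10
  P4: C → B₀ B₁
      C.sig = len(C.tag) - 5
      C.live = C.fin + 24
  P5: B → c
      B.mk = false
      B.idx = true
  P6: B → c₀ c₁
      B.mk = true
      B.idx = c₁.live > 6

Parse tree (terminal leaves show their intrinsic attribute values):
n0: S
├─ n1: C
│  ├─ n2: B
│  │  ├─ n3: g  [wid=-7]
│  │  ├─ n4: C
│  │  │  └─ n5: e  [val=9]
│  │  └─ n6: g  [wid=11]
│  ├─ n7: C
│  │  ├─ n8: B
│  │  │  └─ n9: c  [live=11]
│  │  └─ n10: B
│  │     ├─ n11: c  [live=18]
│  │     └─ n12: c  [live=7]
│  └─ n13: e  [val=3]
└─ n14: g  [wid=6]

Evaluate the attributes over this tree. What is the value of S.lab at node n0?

false

1. n1.fin = 5  [5]
2. n1.tag = "mn"  ["mn"]
3. n3.wid = -7  [terminal]
4. n4.fin = 12  [12]
5. n4.tag = "np"  ["np"]
6. n5.val = 9  [terminal]
7. n4.sig = 4  [C.fin + e.val - 17]
8. n4.live = 2  [C.fin - 10]
9. n6.wid = 11  [terminal]
10. n2.mk = false  [g₀.wid > -7]
11. n2.idx = true  [g₁.wid > 10]
12. n7.fin = -1  [C₀.fin * 3 - 16]
13. n7.tag = "kz"  ["kz"]
14. n9.live = 11  [terminal]
15. n8.mk = false  [false]
16. n8.idx = true  [true]
17. n11.live = 18  [terminal]
18. n12.live = 7  [terminal]
19. n10.mk = true  [true]
20. n10.idx = true  [c₁.live > 6]
21. n7.sig = -3  [len(C.tag) - 5]
22. n7.live = 23  [C.fin + 24]
23. n13.val = 3  [terminal]
24. n1.sig = 5  [C₁.sig + 8]
25. n1.live = 2  [e.val * 3 - 7]
26. n14.wid = 6  [terminal]
27. n0.lab = false  [C.sig == C.live]
28. n0.key = true  [g.wid == 6]
29. n0.val = "xr"  ["xr"]
30. n0.ok = 7  [g.wid * -1 + 13]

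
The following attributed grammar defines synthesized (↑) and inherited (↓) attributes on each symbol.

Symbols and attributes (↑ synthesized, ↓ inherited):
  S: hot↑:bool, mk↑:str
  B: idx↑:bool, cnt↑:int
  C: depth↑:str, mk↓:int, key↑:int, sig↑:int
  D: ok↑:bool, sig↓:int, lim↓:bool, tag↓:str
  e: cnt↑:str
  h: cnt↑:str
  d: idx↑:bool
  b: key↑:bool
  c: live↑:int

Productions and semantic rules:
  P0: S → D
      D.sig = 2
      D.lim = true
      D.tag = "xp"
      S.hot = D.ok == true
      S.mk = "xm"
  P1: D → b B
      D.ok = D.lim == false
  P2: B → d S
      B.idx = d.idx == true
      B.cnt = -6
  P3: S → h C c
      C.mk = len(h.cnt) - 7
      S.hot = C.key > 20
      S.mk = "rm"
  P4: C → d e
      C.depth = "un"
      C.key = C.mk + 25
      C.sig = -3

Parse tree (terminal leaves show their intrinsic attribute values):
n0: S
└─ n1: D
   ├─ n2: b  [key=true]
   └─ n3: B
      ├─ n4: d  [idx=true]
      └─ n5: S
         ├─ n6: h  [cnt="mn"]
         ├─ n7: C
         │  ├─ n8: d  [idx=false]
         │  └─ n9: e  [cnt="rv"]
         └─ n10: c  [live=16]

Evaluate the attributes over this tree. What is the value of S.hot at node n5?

false

1. n1.sig = 2  [2]
2. n1.lim = true  [true]
3. n1.tag = "xp"  ["xp"]
4. n2.key = true  [terminal]
5. n4.idx = true  [terminal]
6. n6.cnt = "mn"  [terminal]
7. n7.mk = -5  [len(h.cnt) - 7]
8. n8.idx = false  [terminal]
9. n9.cnt = "rv"  [terminal]
10. n7.depth = "un"  ["un"]
11. n7.key = 20  [C.mk + 25]
12. n7.sig = -3  [-3]
13. n10.live = 16  [terminal]
14. n5.hot = false  [C.key > 20]
15. n5.mk = "rm"  ["rm"]
16. n3.idx = true  [d.idx == true]
17. n3.cnt = -6  [-6]
18. n1.ok = false  [D.lim == false]
19. n0.hot = false  [D.ok == true]
20. n0.mk = "xm"  ["xm"]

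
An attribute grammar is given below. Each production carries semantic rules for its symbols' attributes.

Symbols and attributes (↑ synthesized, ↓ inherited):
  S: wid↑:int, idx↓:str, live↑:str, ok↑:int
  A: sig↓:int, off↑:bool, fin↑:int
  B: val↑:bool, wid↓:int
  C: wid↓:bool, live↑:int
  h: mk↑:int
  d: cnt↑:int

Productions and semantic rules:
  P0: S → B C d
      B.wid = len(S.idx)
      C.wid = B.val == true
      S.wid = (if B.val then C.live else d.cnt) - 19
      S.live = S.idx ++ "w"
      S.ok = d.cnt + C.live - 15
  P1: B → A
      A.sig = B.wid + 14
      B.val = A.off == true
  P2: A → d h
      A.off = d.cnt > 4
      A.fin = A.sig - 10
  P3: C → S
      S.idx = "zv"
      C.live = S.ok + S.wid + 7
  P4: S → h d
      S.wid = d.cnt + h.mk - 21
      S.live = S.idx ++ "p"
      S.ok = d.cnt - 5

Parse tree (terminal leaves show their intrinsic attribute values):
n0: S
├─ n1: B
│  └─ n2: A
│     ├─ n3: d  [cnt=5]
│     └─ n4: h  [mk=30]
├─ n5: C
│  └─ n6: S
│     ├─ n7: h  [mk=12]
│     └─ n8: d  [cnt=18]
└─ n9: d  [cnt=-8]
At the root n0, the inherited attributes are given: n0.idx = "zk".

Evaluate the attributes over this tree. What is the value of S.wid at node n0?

1. n0.idx = "zk"  [given at root]
2. n1.wid = 2  [len(S.idx)]
3. n2.sig = 16  [B.wid + 14]
4. n3.cnt = 5  [terminal]
5. n4.mk = 30  [terminal]
6. n2.off = true  [d.cnt > 4]
7. n2.fin = 6  [A.sig - 10]
8. n1.val = true  [A.off == true]
9. n5.wid = true  [B.val == true]
10. n6.idx = "zv"  ["zv"]
11. n7.mk = 12  [terminal]
12. n8.cnt = 18  [terminal]
13. n6.wid = 9  [d.cnt + h.mk - 21]
14. n6.live = "zvp"  [S.idx ++ "p"]
15. n6.ok = 13  [d.cnt - 5]
16. n5.live = 29  [S.ok + S.wid + 7]
17. n9.cnt = -8  [terminal]
18. n0.wid = 10  [(if B.val then C.live else d.cnt) - 19]
19. n0.live = "zkw"  [S.idx ++ "w"]
20. n0.ok = 6  [d.cnt + C.live - 15]

10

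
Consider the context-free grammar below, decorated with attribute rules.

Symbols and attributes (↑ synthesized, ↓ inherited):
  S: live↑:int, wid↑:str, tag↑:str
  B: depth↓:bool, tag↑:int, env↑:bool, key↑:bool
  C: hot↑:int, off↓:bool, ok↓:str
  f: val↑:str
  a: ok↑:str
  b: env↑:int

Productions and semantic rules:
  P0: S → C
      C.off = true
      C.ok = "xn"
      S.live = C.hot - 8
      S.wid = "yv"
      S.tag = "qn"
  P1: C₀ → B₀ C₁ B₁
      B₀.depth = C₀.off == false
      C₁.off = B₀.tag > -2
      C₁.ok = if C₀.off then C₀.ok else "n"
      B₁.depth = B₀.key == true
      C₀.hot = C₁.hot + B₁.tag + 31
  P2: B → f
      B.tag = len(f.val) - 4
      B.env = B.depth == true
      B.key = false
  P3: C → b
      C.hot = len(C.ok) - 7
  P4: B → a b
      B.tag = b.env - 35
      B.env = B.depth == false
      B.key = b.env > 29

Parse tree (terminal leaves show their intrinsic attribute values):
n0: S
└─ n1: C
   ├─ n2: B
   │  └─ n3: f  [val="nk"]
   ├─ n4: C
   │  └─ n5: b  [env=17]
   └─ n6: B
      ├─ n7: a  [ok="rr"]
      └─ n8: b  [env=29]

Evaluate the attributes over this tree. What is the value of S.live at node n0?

12

1. n1.off = true  [true]
2. n1.ok = "xn"  ["xn"]
3. n2.depth = false  [C₀.off == false]
4. n3.val = "nk"  [terminal]
5. n2.tag = -2  [len(f.val) - 4]
6. n2.env = false  [B.depth == true]
7. n2.key = false  [false]
8. n4.off = false  [B₀.tag > -2]
9. n4.ok = "xn"  [if C₀.off then C₀.ok else "n"]
10. n5.env = 17  [terminal]
11. n4.hot = -5  [len(C.ok) - 7]
12. n6.depth = false  [B₀.key == true]
13. n7.ok = "rr"  [terminal]
14. n8.env = 29  [terminal]
15. n6.tag = -6  [b.env - 35]
16. n6.env = true  [B.depth == false]
17. n6.key = false  [b.env > 29]
18. n1.hot = 20  [C₁.hot + B₁.tag + 31]
19. n0.live = 12  [C.hot - 8]
20. n0.wid = "yv"  ["yv"]
21. n0.tag = "qn"  ["qn"]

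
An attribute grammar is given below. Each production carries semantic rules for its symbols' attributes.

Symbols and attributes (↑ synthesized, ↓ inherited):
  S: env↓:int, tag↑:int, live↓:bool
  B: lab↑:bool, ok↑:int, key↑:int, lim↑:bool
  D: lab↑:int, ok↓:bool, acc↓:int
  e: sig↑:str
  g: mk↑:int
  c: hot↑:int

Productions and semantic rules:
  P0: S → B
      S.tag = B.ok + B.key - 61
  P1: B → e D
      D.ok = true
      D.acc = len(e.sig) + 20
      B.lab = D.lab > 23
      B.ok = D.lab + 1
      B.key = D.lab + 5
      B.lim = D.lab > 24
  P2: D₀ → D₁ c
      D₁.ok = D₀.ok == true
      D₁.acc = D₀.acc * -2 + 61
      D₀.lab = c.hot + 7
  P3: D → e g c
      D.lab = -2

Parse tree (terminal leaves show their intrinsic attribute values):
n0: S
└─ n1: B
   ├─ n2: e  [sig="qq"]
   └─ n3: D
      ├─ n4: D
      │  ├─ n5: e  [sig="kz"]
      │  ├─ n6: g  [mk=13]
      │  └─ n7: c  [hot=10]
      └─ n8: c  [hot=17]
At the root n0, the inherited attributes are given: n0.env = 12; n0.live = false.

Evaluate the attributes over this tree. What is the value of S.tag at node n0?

-7

1. n0.env = 12  [given at root]
2. n0.live = false  [given at root]
3. n2.sig = "qq"  [terminal]
4. n3.ok = true  [true]
5. n3.acc = 22  [len(e.sig) + 20]
6. n4.ok = true  [D₀.ok == true]
7. n4.acc = 17  [D₀.acc * -2 + 61]
8. n5.sig = "kz"  [terminal]
9. n6.mk = 13  [terminal]
10. n7.hot = 10  [terminal]
11. n4.lab = -2  [-2]
12. n8.hot = 17  [terminal]
13. n3.lab = 24  [c.hot + 7]
14. n1.lab = true  [D.lab > 23]
15. n1.ok = 25  [D.lab + 1]
16. n1.key = 29  [D.lab + 5]
17. n1.lim = false  [D.lab > 24]
18. n0.tag = -7  [B.ok + B.key - 61]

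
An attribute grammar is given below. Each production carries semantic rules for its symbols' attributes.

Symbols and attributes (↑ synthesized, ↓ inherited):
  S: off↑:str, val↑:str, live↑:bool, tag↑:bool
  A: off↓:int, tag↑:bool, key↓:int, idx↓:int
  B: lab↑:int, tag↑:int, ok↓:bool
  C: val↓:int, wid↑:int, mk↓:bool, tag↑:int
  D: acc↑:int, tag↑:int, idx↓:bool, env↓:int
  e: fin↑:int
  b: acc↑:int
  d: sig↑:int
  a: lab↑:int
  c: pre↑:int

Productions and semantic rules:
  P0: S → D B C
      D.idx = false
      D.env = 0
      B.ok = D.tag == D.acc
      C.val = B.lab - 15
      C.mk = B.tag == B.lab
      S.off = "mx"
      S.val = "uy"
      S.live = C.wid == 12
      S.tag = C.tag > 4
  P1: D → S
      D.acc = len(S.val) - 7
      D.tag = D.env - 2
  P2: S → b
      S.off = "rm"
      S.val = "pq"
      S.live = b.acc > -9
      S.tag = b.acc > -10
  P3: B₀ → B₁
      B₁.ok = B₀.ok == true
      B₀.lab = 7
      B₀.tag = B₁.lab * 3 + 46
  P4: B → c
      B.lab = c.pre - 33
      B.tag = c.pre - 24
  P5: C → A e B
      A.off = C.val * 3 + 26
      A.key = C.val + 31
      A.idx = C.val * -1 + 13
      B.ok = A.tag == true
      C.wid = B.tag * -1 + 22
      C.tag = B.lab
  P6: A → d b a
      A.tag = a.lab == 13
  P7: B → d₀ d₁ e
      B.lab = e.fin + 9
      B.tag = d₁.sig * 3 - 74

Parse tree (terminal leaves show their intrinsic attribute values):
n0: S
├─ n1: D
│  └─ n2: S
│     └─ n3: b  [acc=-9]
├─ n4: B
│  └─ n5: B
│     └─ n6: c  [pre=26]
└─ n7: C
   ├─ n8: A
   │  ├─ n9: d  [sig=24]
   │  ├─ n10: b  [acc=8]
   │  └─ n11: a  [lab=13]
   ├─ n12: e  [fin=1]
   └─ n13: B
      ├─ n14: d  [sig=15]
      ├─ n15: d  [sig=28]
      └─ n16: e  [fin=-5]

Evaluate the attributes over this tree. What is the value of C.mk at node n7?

false

1. n1.idx = false  [false]
2. n1.env = 0  [0]
3. n3.acc = -9  [terminal]
4. n2.off = "rm"  ["rm"]
5. n2.val = "pq"  ["pq"]
6. n2.live = false  [b.acc > -9]
7. n2.tag = true  [b.acc > -10]
8. n1.acc = -5  [len(S.val) - 7]
9. n1.tag = -2  [D.env - 2]
10. n4.ok = false  [D.tag == D.acc]
11. n5.ok = false  [B₀.ok == true]
12. n6.pre = 26  [terminal]
13. n5.lab = -7  [c.pre - 33]
14. n5.tag = 2  [c.pre - 24]
15. n4.lab = 7  [7]
16. n4.tag = 25  [B₁.lab * 3 + 46]
17. n7.val = -8  [B.lab - 15]
18. n7.mk = false  [B.tag == B.lab]
19. n8.off = 2  [C.val * 3 + 26]
20. n8.key = 23  [C.val + 31]
21. n8.idx = 21  [C.val * -1 + 13]
22. n9.sig = 24  [terminal]
23. n10.acc = 8  [terminal]
24. n11.lab = 13  [terminal]
25. n8.tag = true  [a.lab == 13]
26. n12.fin = 1  [terminal]
27. n13.ok = true  [A.tag == true]
28. n14.sig = 15  [terminal]
29. n15.sig = 28  [terminal]
30. n16.fin = -5  [terminal]
31. n13.lab = 4  [e.fin + 9]
32. n13.tag = 10  [d₁.sig * 3 - 74]
33. n7.wid = 12  [B.tag * -1 + 22]
34. n7.tag = 4  [B.lab]
35. n0.off = "mx"  ["mx"]
36. n0.val = "uy"  ["uy"]
37. n0.live = true  [C.wid == 12]
38. n0.tag = false  [C.tag > 4]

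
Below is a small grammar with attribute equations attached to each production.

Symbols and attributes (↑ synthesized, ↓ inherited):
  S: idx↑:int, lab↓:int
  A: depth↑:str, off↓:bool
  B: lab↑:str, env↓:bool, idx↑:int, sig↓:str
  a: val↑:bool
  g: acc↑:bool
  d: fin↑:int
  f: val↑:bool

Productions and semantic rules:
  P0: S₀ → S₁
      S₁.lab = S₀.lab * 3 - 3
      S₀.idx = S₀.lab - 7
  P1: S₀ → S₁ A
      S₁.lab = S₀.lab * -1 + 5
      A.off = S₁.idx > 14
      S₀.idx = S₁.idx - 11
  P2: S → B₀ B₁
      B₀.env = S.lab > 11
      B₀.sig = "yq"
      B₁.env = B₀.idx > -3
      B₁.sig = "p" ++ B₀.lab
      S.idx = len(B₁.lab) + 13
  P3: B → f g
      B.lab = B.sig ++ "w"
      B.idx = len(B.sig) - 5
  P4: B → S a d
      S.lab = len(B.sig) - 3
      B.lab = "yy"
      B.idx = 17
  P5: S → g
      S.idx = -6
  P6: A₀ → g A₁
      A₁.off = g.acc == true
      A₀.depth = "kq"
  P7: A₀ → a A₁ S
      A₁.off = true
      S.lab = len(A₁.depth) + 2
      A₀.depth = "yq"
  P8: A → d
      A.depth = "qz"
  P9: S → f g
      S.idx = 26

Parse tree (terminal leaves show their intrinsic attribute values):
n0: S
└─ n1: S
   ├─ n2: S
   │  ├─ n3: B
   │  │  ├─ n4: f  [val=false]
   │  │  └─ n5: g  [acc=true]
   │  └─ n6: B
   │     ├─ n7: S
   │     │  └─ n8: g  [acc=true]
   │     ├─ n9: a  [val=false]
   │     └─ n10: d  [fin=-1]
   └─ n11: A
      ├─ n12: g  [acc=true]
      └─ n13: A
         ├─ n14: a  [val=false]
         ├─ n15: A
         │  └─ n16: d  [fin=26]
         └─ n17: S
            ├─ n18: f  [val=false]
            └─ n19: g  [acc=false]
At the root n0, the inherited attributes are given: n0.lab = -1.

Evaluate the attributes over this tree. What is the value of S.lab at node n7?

1. n0.lab = -1  [given at root]
2. n1.lab = -6  [S₀.lab * 3 - 3]
3. n2.lab = 11  [S₀.lab * -1 + 5]
4. n3.env = false  [S.lab > 11]
5. n3.sig = "yq"  ["yq"]
6. n4.val = false  [terminal]
7. n5.acc = true  [terminal]
8. n3.lab = "yqw"  [B.sig ++ "w"]
9. n3.idx = -3  [len(B.sig) - 5]
10. n6.env = false  [B₀.idx > -3]
11. n6.sig = "pyqw"  ["p" ++ B₀.lab]
12. n7.lab = 1  [len(B.sig) - 3]
13. n8.acc = true  [terminal]
14. n7.idx = -6  [-6]
15. n9.val = false  [terminal]
16. n10.fin = -1  [terminal]
17. n6.lab = "yy"  ["yy"]
18. n6.idx = 17  [17]
19. n2.idx = 15  [len(B₁.lab) + 13]
20. n11.off = true  [S₁.idx > 14]
21. n12.acc = true  [terminal]
22. n13.off = true  [g.acc == true]
23. n14.val = false  [terminal]
24. n15.off = true  [true]
25. n16.fin = 26  [terminal]
26. n15.depth = "qz"  ["qz"]
27. n17.lab = 4  [len(A₁.depth) + 2]
28. n18.val = false  [terminal]
29. n19.acc = false  [terminal]
30. n17.idx = 26  [26]
31. n13.depth = "yq"  ["yq"]
32. n11.depth = "kq"  ["kq"]
33. n1.idx = 4  [S₁.idx - 11]
34. n0.idx = -8  [S₀.lab - 7]

1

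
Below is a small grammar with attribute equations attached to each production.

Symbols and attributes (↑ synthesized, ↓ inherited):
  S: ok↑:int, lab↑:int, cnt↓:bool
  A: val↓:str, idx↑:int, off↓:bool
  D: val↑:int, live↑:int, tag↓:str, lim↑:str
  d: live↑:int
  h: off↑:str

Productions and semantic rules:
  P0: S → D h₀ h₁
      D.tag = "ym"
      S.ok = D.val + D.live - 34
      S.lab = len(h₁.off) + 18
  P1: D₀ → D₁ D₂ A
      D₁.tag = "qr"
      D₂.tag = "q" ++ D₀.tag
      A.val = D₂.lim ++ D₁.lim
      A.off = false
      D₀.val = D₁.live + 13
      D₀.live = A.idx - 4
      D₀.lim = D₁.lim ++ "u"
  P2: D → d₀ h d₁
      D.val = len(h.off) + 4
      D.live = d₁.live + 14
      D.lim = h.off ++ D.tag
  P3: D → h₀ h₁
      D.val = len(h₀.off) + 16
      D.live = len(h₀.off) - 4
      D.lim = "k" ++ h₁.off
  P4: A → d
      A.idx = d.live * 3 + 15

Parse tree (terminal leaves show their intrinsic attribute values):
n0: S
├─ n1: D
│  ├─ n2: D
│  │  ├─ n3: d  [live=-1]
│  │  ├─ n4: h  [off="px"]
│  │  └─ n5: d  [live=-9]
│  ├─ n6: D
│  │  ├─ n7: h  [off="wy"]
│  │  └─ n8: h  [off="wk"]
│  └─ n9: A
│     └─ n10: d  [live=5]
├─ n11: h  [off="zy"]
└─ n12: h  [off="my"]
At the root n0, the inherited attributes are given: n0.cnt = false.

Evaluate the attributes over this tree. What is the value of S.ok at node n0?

10

1. n0.cnt = false  [given at root]
2. n1.tag = "ym"  ["ym"]
3. n2.tag = "qr"  ["qr"]
4. n3.live = -1  [terminal]
5. n4.off = "px"  [terminal]
6. n5.live = -9  [terminal]
7. n2.val = 6  [len(h.off) + 4]
8. n2.live = 5  [d₁.live + 14]
9. n2.lim = "pxqr"  [h.off ++ D.tag]
10. n6.tag = "qym"  ["q" ++ D₀.tag]
11. n7.off = "wy"  [terminal]
12. n8.off = "wk"  [terminal]
13. n6.val = 18  [len(h₀.off) + 16]
14. n6.live = -2  [len(h₀.off) - 4]
15. n6.lim = "kwk"  ["k" ++ h₁.off]
16. n9.val = "kwkpxqr"  [D₂.lim ++ D₁.lim]
17. n9.off = false  [false]
18. n10.live = 5  [terminal]
19. n9.idx = 30  [d.live * 3 + 15]
20. n1.val = 18  [D₁.live + 13]
21. n1.live = 26  [A.idx - 4]
22. n1.lim = "pxqru"  [D₁.lim ++ "u"]
23. n11.off = "zy"  [terminal]
24. n12.off = "my"  [terminal]
25. n0.ok = 10  [D.val + D.live - 34]
26. n0.lab = 20  [len(h₁.off) + 18]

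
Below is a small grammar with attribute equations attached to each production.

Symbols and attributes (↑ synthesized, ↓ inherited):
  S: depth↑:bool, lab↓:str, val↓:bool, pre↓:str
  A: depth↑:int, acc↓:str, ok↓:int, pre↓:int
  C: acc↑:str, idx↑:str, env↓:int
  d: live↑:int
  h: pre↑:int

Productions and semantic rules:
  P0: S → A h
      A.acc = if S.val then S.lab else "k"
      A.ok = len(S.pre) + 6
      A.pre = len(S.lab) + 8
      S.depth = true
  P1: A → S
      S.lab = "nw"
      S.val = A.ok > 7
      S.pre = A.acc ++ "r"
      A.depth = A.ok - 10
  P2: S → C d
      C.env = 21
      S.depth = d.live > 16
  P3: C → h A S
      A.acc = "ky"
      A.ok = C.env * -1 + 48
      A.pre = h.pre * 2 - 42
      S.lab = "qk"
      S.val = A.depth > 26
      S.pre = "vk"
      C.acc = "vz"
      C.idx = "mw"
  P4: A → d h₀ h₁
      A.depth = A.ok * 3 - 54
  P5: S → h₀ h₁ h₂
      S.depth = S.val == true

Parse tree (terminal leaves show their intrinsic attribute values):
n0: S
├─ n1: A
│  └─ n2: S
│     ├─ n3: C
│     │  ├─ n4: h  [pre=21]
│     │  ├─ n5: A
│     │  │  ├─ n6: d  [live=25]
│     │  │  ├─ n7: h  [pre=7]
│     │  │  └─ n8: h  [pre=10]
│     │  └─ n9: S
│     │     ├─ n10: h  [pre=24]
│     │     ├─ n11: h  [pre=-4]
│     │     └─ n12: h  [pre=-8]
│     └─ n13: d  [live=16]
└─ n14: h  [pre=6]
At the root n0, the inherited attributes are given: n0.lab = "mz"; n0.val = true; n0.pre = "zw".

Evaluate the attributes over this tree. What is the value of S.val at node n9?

true

1. n0.lab = "mz"  [given at root]
2. n0.val = true  [given at root]
3. n0.pre = "zw"  [given at root]
4. n1.acc = "mz"  [if S.val then S.lab else "k"]
5. n1.ok = 8  [len(S.pre) + 6]
6. n1.pre = 10  [len(S.lab) + 8]
7. n2.lab = "nw"  ["nw"]
8. n2.val = true  [A.ok > 7]
9. n2.pre = "mzr"  [A.acc ++ "r"]
10. n3.env = 21  [21]
11. n4.pre = 21  [terminal]
12. n5.acc = "ky"  ["ky"]
13. n5.ok = 27  [C.env * -1 + 48]
14. n5.pre = 0  [h.pre * 2 - 42]
15. n6.live = 25  [terminal]
16. n7.pre = 7  [terminal]
17. n8.pre = 10  [terminal]
18. n5.depth = 27  [A.ok * 3 - 54]
19. n9.lab = "qk"  ["qk"]
20. n9.val = true  [A.depth > 26]
21. n9.pre = "vk"  ["vk"]
22. n10.pre = 24  [terminal]
23. n11.pre = -4  [terminal]
24. n12.pre = -8  [terminal]
25. n9.depth = true  [S.val == true]
26. n3.acc = "vz"  ["vz"]
27. n3.idx = "mw"  ["mw"]
28. n13.live = 16  [terminal]
29. n2.depth = false  [d.live > 16]
30. n1.depth = -2  [A.ok - 10]
31. n14.pre = 6  [terminal]
32. n0.depth = true  [true]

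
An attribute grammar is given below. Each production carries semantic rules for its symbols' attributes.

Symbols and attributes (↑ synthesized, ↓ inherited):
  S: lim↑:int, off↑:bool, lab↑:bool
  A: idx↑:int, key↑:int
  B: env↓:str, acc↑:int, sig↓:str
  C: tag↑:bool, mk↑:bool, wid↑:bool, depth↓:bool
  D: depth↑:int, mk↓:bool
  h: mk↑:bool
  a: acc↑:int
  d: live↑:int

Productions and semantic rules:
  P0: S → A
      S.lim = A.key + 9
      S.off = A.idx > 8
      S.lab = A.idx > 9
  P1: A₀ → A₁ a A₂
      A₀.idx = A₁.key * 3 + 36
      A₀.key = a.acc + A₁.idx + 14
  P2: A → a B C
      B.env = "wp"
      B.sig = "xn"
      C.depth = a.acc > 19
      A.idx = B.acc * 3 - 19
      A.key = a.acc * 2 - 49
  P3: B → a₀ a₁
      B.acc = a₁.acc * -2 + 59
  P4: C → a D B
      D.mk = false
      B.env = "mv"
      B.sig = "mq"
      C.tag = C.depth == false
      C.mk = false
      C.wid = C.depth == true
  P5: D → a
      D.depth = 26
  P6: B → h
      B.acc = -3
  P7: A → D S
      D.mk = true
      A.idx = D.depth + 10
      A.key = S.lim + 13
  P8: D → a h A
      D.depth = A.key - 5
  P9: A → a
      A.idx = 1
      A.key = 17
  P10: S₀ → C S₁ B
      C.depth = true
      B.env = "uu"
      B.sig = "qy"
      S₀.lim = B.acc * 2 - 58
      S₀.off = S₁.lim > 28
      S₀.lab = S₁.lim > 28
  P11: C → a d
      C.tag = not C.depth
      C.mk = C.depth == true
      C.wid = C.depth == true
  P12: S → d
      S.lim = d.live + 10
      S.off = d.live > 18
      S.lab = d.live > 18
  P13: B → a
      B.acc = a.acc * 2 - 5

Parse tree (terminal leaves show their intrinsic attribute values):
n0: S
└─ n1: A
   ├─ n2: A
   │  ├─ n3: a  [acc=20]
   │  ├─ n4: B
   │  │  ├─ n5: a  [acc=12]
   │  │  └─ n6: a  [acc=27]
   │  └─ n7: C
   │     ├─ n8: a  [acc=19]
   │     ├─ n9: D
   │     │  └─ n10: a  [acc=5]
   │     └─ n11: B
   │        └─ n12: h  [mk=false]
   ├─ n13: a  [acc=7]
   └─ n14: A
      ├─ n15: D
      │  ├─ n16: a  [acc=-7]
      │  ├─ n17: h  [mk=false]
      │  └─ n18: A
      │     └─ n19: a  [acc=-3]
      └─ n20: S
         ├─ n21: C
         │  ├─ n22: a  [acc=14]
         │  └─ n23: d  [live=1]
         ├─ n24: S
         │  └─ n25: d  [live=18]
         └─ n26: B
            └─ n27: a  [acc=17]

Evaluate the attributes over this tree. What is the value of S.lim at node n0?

26

1. n3.acc = 20  [terminal]
2. n4.env = "wp"  ["wp"]
3. n4.sig = "xn"  ["xn"]
4. n5.acc = 12  [terminal]
5. n6.acc = 27  [terminal]
6. n4.acc = 5  [a₁.acc * -2 + 59]
7. n7.depth = true  [a.acc > 19]
8. n8.acc = 19  [terminal]
9. n9.mk = false  [false]
10. n10.acc = 5  [terminal]
11. n9.depth = 26  [26]
12. n11.env = "mv"  ["mv"]
13. n11.sig = "mq"  ["mq"]
14. n12.mk = false  [terminal]
15. n11.acc = -3  [-3]
16. n7.tag = false  [C.depth == false]
17. n7.mk = false  [false]
18. n7.wid = true  [C.depth == true]
19. n2.idx = -4  [B.acc * 3 - 19]
20. n2.key = -9  [a.acc * 2 - 49]
21. n13.acc = 7  [terminal]
22. n15.mk = true  [true]
23. n16.acc = -7  [terminal]
24. n17.mk = false  [terminal]
25. n19.acc = -3  [terminal]
26. n18.idx = 1  [1]
27. n18.key = 17  [17]
28. n15.depth = 12  [A.key - 5]
29. n21.depth = true  [true]
30. n22.acc = 14  [terminal]
31. n23.live = 1  [terminal]
32. n21.tag = false  [not C.depth]
33. n21.mk = true  [C.depth == true]
34. n21.wid = true  [C.depth == true]
35. n25.live = 18  [terminal]
36. n24.lim = 28  [d.live + 10]
37. n24.off = false  [d.live > 18]
38. n24.lab = false  [d.live > 18]
39. n26.env = "uu"  ["uu"]
40. n26.sig = "qy"  ["qy"]
41. n27.acc = 17  [terminal]
42. n26.acc = 29  [a.acc * 2 - 5]
43. n20.lim = 0  [B.acc * 2 - 58]
44. n20.off = false  [S₁.lim > 28]
45. n20.lab = false  [S₁.lim > 28]
46. n14.idx = 22  [D.depth + 10]
47. n14.key = 13  [S.lim + 13]
48. n1.idx = 9  [A₁.key * 3 + 36]
49. n1.key = 17  [a.acc + A₁.idx + 14]
50. n0.lim = 26  [A.key + 9]
51. n0.off = true  [A.idx > 8]
52. n0.lab = false  [A.idx > 9]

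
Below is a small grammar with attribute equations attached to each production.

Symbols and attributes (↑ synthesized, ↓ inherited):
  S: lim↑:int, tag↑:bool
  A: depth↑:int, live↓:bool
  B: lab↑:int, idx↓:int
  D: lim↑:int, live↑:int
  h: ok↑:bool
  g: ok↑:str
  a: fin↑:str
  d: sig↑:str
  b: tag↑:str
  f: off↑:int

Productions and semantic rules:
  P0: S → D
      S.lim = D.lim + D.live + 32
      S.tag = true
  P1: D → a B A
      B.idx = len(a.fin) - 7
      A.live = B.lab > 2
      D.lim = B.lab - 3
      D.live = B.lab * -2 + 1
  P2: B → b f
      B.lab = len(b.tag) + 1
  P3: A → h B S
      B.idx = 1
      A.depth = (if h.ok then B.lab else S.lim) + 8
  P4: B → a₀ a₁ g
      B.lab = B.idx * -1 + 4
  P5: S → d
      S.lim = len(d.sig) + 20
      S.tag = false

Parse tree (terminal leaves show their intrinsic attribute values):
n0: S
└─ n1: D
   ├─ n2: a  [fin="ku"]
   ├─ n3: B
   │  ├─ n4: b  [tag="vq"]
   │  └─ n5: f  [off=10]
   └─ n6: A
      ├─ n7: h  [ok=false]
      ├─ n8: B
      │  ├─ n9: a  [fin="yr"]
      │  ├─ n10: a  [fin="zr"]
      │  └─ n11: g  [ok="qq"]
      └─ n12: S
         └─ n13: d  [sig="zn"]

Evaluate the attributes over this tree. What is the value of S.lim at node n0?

1. n2.fin = "ku"  [terminal]
2. n3.idx = -5  [len(a.fin) - 7]
3. n4.tag = "vq"  [terminal]
4. n5.off = 10  [terminal]
5. n3.lab = 3  [len(b.tag) + 1]
6. n6.live = true  [B.lab > 2]
7. n7.ok = false  [terminal]
8. n8.idx = 1  [1]
9. n9.fin = "yr"  [terminal]
10. n10.fin = "zr"  [terminal]
11. n11.ok = "qq"  [terminal]
12. n8.lab = 3  [B.idx * -1 + 4]
13. n13.sig = "zn"  [terminal]
14. n12.lim = 22  [len(d.sig) + 20]
15. n12.tag = false  [false]
16. n6.depth = 30  [(if h.ok then B.lab else S.lim) + 8]
17. n1.lim = 0  [B.lab - 3]
18. n1.live = -5  [B.lab * -2 + 1]
19. n0.lim = 27  [D.lim + D.live + 32]
20. n0.tag = true  [true]

27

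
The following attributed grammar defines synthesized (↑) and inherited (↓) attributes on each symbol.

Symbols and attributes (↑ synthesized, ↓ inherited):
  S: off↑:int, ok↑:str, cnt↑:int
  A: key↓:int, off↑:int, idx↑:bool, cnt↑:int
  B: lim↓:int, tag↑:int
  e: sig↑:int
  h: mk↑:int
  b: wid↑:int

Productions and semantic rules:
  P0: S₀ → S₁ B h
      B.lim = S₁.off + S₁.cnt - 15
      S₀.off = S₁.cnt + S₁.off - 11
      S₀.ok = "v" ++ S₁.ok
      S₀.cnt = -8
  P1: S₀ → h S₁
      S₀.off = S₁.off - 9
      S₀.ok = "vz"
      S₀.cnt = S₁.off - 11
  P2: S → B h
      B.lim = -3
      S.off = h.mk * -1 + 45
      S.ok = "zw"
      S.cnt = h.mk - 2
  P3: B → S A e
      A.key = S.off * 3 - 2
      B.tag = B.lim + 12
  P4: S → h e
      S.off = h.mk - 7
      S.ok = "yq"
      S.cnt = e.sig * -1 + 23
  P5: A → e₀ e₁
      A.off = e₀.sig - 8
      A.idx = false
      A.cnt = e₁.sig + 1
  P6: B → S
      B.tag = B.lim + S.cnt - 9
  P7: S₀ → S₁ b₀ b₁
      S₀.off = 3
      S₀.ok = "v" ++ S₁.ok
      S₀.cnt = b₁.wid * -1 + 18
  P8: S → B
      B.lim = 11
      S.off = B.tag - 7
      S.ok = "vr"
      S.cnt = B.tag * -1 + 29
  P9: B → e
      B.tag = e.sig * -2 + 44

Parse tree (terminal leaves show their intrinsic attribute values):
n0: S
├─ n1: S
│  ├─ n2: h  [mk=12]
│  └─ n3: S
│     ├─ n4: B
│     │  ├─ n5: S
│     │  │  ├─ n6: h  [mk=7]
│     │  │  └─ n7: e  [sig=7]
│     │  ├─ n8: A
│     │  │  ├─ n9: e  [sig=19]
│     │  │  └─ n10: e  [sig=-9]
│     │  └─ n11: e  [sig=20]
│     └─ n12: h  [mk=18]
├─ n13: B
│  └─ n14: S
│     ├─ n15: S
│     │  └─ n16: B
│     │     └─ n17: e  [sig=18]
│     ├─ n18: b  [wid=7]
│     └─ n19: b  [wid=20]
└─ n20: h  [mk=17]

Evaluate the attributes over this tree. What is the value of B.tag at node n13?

1. n2.mk = 12  [terminal]
2. n4.lim = -3  [-3]
3. n6.mk = 7  [terminal]
4. n7.sig = 7  [terminal]
5. n5.off = 0  [h.mk - 7]
6. n5.ok = "yq"  ["yq"]
7. n5.cnt = 16  [e.sig * -1 + 23]
8. n8.key = -2  [S.off * 3 - 2]
9. n9.sig = 19  [terminal]
10. n10.sig = -9  [terminal]
11. n8.off = 11  [e₀.sig - 8]
12. n8.idx = false  [false]
13. n8.cnt = -8  [e₁.sig + 1]
14. n11.sig = 20  [terminal]
15. n4.tag = 9  [B.lim + 12]
16. n12.mk = 18  [terminal]
17. n3.off = 27  [h.mk * -1 + 45]
18. n3.ok = "zw"  ["zw"]
19. n3.cnt = 16  [h.mk - 2]
20. n1.off = 18  [S₁.off - 9]
21. n1.ok = "vz"  ["vz"]
22. n1.cnt = 16  [S₁.off - 11]
23. n13.lim = 19  [S₁.off + S₁.cnt - 15]
24. n16.lim = 11  [11]
25. n17.sig = 18  [terminal]
26. n16.tag = 8  [e.sig * -2 + 44]
27. n15.off = 1  [B.tag - 7]
28. n15.ok = "vr"  ["vr"]
29. n15.cnt = 21  [B.tag * -1 + 29]
30. n18.wid = 7  [terminal]
31. n19.wid = 20  [terminal]
32. n14.off = 3  [3]
33. n14.ok = "vvr"  ["v" ++ S₁.ok]
34. n14.cnt = -2  [b₁.wid * -1 + 18]
35. n13.tag = 8  [B.lim + S.cnt - 9]
36. n20.mk = 17  [terminal]
37. n0.off = 23  [S₁.cnt + S₁.off - 11]
38. n0.ok = "vvz"  ["v" ++ S₁.ok]
39. n0.cnt = -8  [-8]

8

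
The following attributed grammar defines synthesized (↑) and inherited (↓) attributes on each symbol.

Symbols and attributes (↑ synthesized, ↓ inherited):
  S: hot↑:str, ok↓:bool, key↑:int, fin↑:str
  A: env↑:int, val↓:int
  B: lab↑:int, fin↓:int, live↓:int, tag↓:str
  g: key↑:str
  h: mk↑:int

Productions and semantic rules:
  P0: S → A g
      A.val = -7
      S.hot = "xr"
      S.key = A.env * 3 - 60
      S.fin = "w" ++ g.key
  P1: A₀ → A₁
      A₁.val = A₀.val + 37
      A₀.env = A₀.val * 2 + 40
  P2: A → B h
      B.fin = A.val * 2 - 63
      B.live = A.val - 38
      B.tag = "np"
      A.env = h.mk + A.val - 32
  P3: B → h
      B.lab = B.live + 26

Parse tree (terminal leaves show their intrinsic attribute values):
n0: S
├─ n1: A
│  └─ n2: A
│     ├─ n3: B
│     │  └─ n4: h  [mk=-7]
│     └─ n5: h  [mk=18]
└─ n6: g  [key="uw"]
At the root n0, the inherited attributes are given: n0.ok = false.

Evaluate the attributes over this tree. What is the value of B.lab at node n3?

18

1. n0.ok = false  [given at root]
2. n1.val = -7  [-7]
3. n2.val = 30  [A₀.val + 37]
4. n3.fin = -3  [A.val * 2 - 63]
5. n3.live = -8  [A.val - 38]
6. n3.tag = "np"  ["np"]
7. n4.mk = -7  [terminal]
8. n3.lab = 18  [B.live + 26]
9. n5.mk = 18  [terminal]
10. n2.env = 16  [h.mk + A.val - 32]
11. n1.env = 26  [A₀.val * 2 + 40]
12. n6.key = "uw"  [terminal]
13. n0.hot = "xr"  ["xr"]
14. n0.key = 18  [A.env * 3 - 60]
15. n0.fin = "wuw"  ["w" ++ g.key]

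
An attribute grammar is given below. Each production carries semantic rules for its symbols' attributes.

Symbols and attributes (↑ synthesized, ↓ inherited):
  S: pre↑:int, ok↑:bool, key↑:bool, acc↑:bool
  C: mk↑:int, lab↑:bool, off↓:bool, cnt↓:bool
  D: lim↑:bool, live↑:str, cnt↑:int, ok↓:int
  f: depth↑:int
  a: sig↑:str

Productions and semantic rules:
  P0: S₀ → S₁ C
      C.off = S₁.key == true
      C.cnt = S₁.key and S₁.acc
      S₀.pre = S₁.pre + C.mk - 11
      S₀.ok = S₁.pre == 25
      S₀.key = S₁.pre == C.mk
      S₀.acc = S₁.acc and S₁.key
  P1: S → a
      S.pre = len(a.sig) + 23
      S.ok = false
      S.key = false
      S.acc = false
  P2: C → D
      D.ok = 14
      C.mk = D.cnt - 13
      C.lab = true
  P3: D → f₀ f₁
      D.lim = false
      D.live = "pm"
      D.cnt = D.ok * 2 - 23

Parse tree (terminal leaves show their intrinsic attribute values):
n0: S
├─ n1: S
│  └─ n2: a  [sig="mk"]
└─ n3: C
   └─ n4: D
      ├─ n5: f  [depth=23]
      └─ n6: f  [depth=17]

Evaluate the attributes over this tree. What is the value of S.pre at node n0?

1. n2.sig = "mk"  [terminal]
2. n1.pre = 25  [len(a.sig) + 23]
3. n1.ok = false  [false]
4. n1.key = false  [false]
5. n1.acc = false  [false]
6. n3.off = false  [S₁.key == true]
7. n3.cnt = false  [S₁.key and S₁.acc]
8. n4.ok = 14  [14]
9. n5.depth = 23  [terminal]
10. n6.depth = 17  [terminal]
11. n4.lim = false  [false]
12. n4.live = "pm"  ["pm"]
13. n4.cnt = 5  [D.ok * 2 - 23]
14. n3.mk = -8  [D.cnt - 13]
15. n3.lab = true  [true]
16. n0.pre = 6  [S₁.pre + C.mk - 11]
17. n0.ok = true  [S₁.pre == 25]
18. n0.key = false  [S₁.pre == C.mk]
19. n0.acc = false  [S₁.acc and S₁.key]

6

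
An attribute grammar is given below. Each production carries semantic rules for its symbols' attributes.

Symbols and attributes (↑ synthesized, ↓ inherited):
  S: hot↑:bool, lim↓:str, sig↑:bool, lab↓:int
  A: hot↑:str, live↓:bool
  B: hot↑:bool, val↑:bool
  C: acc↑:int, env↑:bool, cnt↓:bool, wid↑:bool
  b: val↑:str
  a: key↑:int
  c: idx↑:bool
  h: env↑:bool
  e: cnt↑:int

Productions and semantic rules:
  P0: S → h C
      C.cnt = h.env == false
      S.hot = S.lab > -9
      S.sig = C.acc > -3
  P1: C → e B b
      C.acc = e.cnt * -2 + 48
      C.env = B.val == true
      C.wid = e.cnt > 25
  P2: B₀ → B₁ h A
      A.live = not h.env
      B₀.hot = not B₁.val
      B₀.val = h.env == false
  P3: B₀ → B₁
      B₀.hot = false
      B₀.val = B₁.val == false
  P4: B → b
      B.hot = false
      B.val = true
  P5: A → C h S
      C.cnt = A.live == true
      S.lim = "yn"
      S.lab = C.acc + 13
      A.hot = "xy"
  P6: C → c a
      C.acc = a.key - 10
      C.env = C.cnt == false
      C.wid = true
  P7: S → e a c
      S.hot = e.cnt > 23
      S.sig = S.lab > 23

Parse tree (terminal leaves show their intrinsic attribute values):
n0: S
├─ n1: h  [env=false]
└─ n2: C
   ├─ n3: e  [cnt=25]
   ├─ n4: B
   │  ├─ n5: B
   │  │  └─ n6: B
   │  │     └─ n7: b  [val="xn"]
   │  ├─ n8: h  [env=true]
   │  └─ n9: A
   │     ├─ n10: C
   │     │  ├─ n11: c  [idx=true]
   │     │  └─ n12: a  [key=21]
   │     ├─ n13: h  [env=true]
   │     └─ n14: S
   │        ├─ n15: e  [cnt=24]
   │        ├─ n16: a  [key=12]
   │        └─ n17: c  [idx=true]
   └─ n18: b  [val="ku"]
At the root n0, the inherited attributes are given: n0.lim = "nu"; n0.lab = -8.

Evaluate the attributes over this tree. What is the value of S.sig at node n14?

true

1. n0.lim = "nu"  [given at root]
2. n0.lab = -8  [given at root]
3. n1.env = false  [terminal]
4. n2.cnt = true  [h.env == false]
5. n3.cnt = 25  [terminal]
6. n7.val = "xn"  [terminal]
7. n6.hot = false  [false]
8. n6.val = true  [true]
9. n5.hot = false  [false]
10. n5.val = false  [B₁.val == false]
11. n8.env = true  [terminal]
12. n9.live = false  [not h.env]
13. n10.cnt = false  [A.live == true]
14. n11.idx = true  [terminal]
15. n12.key = 21  [terminal]
16. n10.acc = 11  [a.key - 10]
17. n10.env = true  [C.cnt == false]
18. n10.wid = true  [true]
19. n13.env = true  [terminal]
20. n14.lim = "yn"  ["yn"]
21. n14.lab = 24  [C.acc + 13]
22. n15.cnt = 24  [terminal]
23. n16.key = 12  [terminal]
24. n17.idx = true  [terminal]
25. n14.hot = true  [e.cnt > 23]
26. n14.sig = true  [S.lab > 23]
27. n9.hot = "xy"  ["xy"]
28. n4.hot = true  [not B₁.val]
29. n4.val = false  [h.env == false]
30. n18.val = "ku"  [terminal]
31. n2.acc = -2  [e.cnt * -2 + 48]
32. n2.env = false  [B.val == true]
33. n2.wid = false  [e.cnt > 25]
34. n0.hot = true  [S.lab > -9]
35. n0.sig = true  [C.acc > -3]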